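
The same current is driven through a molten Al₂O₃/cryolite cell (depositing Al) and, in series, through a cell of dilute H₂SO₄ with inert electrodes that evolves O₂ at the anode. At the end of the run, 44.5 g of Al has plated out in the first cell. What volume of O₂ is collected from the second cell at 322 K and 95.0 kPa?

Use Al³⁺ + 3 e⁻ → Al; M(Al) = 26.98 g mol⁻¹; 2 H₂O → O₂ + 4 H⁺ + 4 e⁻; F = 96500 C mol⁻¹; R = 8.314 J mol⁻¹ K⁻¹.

34.9 L

n(Al) = 44.5 / 26.98 = 1.649 mol, so n(e⁻) = 3 × 1.649 = 4.948 mol.
The cells are in series, so the same 4.948 mol of electrons passes through the second cell.
2 H₂O → O₂ + 4 H⁺ + 4 e⁻ — 4 mol e⁻ per mol O₂, so n(O₂) = 4.948/4 = 1.237 mol.
V = nRT/P = (1.237 × 8.314 × 322) / (95.0 × 10³) = 0.0349 m³ = 34.9 L.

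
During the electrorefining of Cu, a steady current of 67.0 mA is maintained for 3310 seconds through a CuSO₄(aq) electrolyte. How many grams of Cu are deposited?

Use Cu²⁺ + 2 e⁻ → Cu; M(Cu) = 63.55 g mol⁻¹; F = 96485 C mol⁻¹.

0.0730 g

Q = I·t = 0.06700 A × 3310.0 s = 221.8 C.
n(e⁻) = Q/F = 221.8 / 96485 = 0.002298 mol.
Cu²⁺ + 2 e⁻ → Cu, so n(Cu) = n(e⁻)/2 = 0.001149 mol.
m = n·M = 0.001149 × 63.55 = 0.0730 g.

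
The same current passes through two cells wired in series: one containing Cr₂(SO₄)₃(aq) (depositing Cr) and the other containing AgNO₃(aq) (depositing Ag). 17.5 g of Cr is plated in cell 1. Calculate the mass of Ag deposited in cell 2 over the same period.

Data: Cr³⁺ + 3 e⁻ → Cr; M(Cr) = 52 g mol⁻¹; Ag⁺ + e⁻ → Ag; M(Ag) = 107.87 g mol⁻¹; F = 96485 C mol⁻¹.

n(Cr) = 17.5 / 52 = 0.3365 mol.
Since Cr³⁺ + 3 e⁻ → Cr, n(e⁻) passed = 3 × 0.3365 = 1.010 mol.
Cells in series carry the same charge, so the same 1.010 mol of electrons passes through cell 2.
Ag⁺ + e⁻ → Ag, so n(Ag) = 1.010 / 1 = 1.010 mol.
m(Ag) = 1.010 × 107.87 = 109 g.

109 g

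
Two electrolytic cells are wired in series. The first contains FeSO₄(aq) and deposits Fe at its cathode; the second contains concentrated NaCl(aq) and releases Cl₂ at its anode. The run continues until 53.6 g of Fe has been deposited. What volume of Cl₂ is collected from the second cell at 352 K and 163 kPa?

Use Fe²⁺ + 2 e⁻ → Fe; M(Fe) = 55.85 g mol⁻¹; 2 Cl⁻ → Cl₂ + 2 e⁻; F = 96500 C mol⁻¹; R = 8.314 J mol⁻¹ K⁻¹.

n(Fe) = 53.6 / 55.85 = 0.9597 mol, so n(e⁻) = 2 × 0.9597 = 1.919 mol.
The cells are in series, so the same 1.919 mol of electrons passes through the second cell.
2 Cl⁻ → Cl₂ + 2 e⁻ — 2 mol e⁻ per mol Cl₂, so n(Cl₂) = 1.919/2 = 0.9597 mol.
V = nRT/P = (0.9597 × 8.314 × 352) / (163 × 10³) = 0.0172 m³ = 17.2 L.

17.2 L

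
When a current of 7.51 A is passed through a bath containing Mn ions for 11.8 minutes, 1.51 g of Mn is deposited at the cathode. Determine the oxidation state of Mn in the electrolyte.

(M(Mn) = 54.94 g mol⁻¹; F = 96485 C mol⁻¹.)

+2

Q = I·t = 7.510 A × 708.00 s = 5317 C, so n(e⁻) = 5317/96485 = 0.05511 mol.
n(Mn) deposited = 1.51 / 54.94 = 0.02748 mol.
Electrons per atom = n(e⁻)/n(Mn) = 0.05511 / 0.02748 = 2.01 ≈ 2, so the ion is Mn²⁺.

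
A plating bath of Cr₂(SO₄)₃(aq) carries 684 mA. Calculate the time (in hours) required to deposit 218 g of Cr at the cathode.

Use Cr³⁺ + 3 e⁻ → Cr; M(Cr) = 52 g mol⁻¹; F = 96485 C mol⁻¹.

493 h

n(Cr) = m/M = 218 / 52 = 4.192 mol.
Each Cr atom requires 3 electrons, so n(e⁻) = 3 × 4.192 = 12.58 mol.
Q = n(e⁻)·F = 12.58 × 96485 = 1213000 C.
t = Q/I = 1213000 / 0.6840 A = 1774000 s = 493 h.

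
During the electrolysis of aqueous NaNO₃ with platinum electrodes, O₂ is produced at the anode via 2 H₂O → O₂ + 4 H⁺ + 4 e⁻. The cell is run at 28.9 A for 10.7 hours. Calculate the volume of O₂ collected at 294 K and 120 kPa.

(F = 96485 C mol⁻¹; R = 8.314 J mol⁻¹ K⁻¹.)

58.8 L

Q = I·t = 28.90 A × 38520 s = 1113000 C.
n(e⁻) = Q/F = 1113000 / 96485 = 11.54 mol.
4 electrons are transferred per O₂ molecule, so n(O₂) = 11.54 / 4 = 2.884 mol.
V = nRT/P = (2.884 × 8.314 × 294) / (120 × 10³ Pa) = 0.0588 m³ = 58.8 L.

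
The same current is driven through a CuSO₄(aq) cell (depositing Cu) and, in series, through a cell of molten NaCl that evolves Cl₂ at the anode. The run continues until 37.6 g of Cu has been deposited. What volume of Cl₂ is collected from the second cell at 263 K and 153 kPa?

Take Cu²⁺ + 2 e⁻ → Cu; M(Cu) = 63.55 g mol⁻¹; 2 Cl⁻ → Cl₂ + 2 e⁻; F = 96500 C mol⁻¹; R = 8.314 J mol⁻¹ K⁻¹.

n(Cu) = 37.6 / 63.55 = 0.5917 mol, so n(e⁻) = 2 × 0.5917 = 1.183 mol.
The cells are in series, so the same 1.183 mol of electrons passes through the second cell.
2 Cl⁻ → Cl₂ + 2 e⁻ — 2 mol e⁻ per mol Cl₂, so n(Cl₂) = 1.183/2 = 0.5917 mol.
V = nRT/P = (0.5917 × 8.314 × 263) / (153 × 10³) = 0.00846 m³ = 8.46 L.

8.46 L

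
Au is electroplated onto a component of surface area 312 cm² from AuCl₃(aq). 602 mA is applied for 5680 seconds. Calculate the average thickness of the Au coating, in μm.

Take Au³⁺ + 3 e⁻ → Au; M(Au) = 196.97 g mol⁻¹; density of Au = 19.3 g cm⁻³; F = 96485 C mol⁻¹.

Q = I·t = 0.6020 × 5680.0 = 3419 C; n(e⁻) = 0.03544 mol.
n(Au) = n(e⁻)/3 = 0.01181 mol, so m = 0.01181 × 196.97 = 2.327 g.
Volume = m/ρ = 2.327 / 19.3 = 0.1206 cm³.
Thickness = V/A = 0.1206 / 312 = 3.86 × 10⁻⁴ cm = 3.86 μm.

3.86 μm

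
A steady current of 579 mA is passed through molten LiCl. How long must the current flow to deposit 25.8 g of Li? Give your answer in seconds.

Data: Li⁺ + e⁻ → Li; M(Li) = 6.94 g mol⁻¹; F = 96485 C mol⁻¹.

6.20 × 10⁵ s

n(Li) = m/M = 25.8 / 6.94 = 3.718 mol.
Each Li atom requires 1 electron, so n(e⁻) = 1 × 3.718 = 3.718 mol.
Q = n(e⁻)·F = 3.718 × 96485 = 358700 C.
t = Q/I = 358700 / 0.5790 A = 619500 s.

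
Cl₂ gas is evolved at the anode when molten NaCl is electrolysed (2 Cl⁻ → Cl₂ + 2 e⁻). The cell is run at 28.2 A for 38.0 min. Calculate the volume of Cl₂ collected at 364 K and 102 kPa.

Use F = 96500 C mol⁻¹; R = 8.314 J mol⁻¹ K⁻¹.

9.88 L

Q = I·t = 28.20 A × 2280.0 s = 64300 C.
n(e⁻) = Q/F = 64300 / 96500 = 0.6663 mol.
2 electrons are transferred per Cl₂ molecule, so n(Cl₂) = 0.6663 / 2 = 0.3331 mol.
V = nRT/P = (0.3331 × 8.314 × 364) / (102 × 10³ Pa) = 0.00988 m³ = 9.88 L.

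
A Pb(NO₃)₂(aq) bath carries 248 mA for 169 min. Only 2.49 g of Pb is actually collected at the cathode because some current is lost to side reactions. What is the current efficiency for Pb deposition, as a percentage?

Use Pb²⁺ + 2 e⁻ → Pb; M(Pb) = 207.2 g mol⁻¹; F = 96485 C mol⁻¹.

Q = I·t = 0.2480 × 10140 = 2515 C; n(e⁻) = 2515/96485 = 0.02606 mol.
Theoretical n(Pb) = n(e⁻)/2 = 0.01303 mol, i.e. m_theo = 0.01303 × 207.2 = 2.700 g.
Efficiency = m_actual / m_theo = 2.49 / 2.700 = 92.2 %.

92.2 %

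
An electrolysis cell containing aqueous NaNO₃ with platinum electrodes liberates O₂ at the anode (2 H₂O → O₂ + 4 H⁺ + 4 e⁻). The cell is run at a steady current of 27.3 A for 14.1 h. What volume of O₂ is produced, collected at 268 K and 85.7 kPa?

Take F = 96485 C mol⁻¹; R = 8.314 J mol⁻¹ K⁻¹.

Q = I·t = 27.30 A × 50760 s = 1386000 C.
n(e⁻) = Q/F = 1386000 / 96485 = 14.36 mol.
4 electrons are transferred per O₂ molecule, so n(O₂) = 14.36 / 4 = 3.591 mol.
V = nRT/P = (3.591 × 8.314 × 268) / (85.7 × 10³ Pa) = 0.0934 m³ = 93.4 L.

93.4 L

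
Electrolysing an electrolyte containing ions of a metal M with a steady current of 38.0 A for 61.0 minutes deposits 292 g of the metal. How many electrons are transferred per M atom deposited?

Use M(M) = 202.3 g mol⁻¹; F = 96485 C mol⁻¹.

Q = I·t = 38.00 A × 3660.0 s = 139100 C, so n(e⁻) = 139100/96485 = 1.441 mol.
n(M) deposited = 292 / 202.3 = 1.443 mol.
Electrons per atom = n(e⁻)/n(M) = 1.441 / 1.443 = 0.999 ≈ 1, so the ion is M⁺.

1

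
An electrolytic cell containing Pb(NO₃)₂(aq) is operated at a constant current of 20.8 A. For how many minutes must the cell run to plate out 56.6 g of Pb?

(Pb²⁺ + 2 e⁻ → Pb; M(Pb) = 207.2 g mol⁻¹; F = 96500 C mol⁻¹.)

n(Pb) = m/M = 56.6 / 207.2 = 0.2732 mol.
Each Pb atom requires 2 electrons, so n(e⁻) = 2 × 0.2732 = 0.5463 mol.
Q = n(e⁻)·F = 0.5463 × 96500 = 52720 C.
t = Q/I = 52720 / 20.80 A = 2535 s = 42.2 min.

42.2 min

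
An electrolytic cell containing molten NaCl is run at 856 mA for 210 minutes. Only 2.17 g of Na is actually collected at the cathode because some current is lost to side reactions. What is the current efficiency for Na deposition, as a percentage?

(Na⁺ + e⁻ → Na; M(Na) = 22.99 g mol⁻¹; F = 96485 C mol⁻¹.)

Q = I·t = 0.8560 × 12600 = 10790 C; n(e⁻) = 10790/96485 = 0.1118 mol.
Theoretical n(Na) = n(e⁻)/1 = 0.1118 mol, i.e. m_theo = 0.1118 × 22.99 = 2.570 g.
Efficiency = m_actual / m_theo = 2.17 / 2.570 = 84.4 %.

84.4 %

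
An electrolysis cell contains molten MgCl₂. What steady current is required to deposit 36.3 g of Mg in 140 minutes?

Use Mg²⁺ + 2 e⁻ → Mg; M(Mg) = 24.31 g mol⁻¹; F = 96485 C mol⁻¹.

34.3 A

n(Mg) = 36.3 / 24.31 = 1.493 mol.
n(e⁻) = 2 × 1.493 = 2.986 mol.
Q = n(e⁻)·F = 2.986 × 96485 = 288100 C.
I = Q/t = 288100 / 8400.0 s = 34.3 A.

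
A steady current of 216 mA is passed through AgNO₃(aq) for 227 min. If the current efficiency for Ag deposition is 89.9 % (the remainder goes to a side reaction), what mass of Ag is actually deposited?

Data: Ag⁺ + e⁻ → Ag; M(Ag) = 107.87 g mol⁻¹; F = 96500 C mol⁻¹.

2.96 g

Q = I·t = 0.2160 × 13620 = 2942 C.
n(e⁻) = 2942/96500 = 0.03049 mol; theoretically n(Ag) = 0.03049/1 = 0.03049 mol, m_theo = 3.289 g.
At 89.9 % efficiency, m_actual = 0.899 × 3.289 = 2.96 g.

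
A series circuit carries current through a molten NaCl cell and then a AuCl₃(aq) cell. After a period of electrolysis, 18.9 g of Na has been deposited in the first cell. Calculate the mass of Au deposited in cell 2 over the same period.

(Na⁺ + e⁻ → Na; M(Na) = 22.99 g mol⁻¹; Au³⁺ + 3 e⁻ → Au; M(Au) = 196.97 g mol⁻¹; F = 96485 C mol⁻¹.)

54.0 g

n(Na) = 18.9 / 22.99 = 0.8221 mol.
Since Na⁺ + e⁻ → Na, n(e⁻) passed = 1 × 0.8221 = 0.8221 mol.
Cells in series carry the same charge, so the same 0.8221 mol of electrons passes through cell 2.
Au³⁺ + 3 e⁻ → Au, so n(Au) = 0.8221 / 3 = 0.2740 mol.
m(Au) = 0.2740 × 196.97 = 54.0 g.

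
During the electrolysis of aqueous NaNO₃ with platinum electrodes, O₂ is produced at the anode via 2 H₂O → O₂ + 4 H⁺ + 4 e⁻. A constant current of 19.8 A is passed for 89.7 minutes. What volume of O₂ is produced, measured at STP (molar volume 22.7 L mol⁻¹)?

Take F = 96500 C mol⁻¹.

Q = I·t = 19.80 A × 5382.0 s = 106600 C.
n(e⁻) = Q/F = 106600 / 96500 = 1.104 mol.
4 electrons are transferred per O₂ molecule, so n(O₂) = 1.104 / 4 = 0.2761 mol.
V = n × V_m = 0.2761 × 22.7 = 6.27 L.

6.27 L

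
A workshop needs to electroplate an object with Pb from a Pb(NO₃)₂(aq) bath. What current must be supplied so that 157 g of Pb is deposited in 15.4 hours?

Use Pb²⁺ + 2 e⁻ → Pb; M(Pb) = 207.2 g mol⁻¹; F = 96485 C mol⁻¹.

2.64 A

n(Pb) = 157 / 207.2 = 0.7577 mol.
n(e⁻) = 2 × 0.7577 = 1.515 mol.
Q = n(e⁻)·F = 1.515 × 96485 = 146200 C.
I = Q/t = 146200 / 55440 s = 2.64 A.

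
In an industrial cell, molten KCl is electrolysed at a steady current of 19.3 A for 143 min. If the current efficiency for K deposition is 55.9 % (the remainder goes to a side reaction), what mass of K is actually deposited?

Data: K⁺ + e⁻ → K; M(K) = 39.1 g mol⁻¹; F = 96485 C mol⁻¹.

Q = I·t = 19.30 × 8580.0 = 165600 C.
n(e⁻) = 165600/96485 = 1.716 mol; theoretically n(K) = 1.716/1 = 1.716 mol, m_theo = 67.11 g.
At 55.9 % efficiency, m_actual = 0.559 × 67.11 = 37.5 g.

37.5 g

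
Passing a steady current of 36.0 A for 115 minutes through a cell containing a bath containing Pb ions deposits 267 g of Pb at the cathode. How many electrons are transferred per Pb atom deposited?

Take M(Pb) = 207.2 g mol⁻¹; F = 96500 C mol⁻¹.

Q = I·t = 36.00 A × 6900.0 s = 248400 C, so n(e⁻) = 248400/96500 = 2.574 mol.
n(Pb) deposited = 267 / 207.2 = 1.289 mol.
Electrons per atom = n(e⁻)/n(Pb) = 2.574 / 1.289 = 2.00 ≈ 2, so the ion is Pb²⁺.

2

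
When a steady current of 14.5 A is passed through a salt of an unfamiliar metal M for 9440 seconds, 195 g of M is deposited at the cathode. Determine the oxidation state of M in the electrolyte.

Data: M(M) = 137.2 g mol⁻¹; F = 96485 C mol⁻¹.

Q = I·t = 14.50 A × 9440.0 s = 136900 C, so n(e⁻) = 136900/96485 = 1.419 mol.
n(M) deposited = 195 / 137.2 = 1.421 mol.
Electrons per atom = n(e⁻)/n(M) = 1.419 / 1.421 = 0.998 ≈ 1, so the ion is M⁺.

+1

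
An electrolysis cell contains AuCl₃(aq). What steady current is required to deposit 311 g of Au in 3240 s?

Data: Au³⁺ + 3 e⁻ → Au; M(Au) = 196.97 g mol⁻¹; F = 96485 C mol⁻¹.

n(Au) = 311 / 196.97 = 1.579 mol.
n(e⁻) = 3 × 1.579 = 4.737 mol.
Q = n(e⁻)·F = 4.737 × 96485 = 457000 C.
I = Q/t = 457000 / 3240.0 s = 141 A.

141 A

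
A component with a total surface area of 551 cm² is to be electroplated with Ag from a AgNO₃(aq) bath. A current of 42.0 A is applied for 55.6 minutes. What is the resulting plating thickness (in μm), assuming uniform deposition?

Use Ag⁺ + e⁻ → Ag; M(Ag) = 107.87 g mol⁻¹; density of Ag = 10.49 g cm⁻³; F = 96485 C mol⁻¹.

Q = I·t = 42.00 × 3336.0 = 140100 C; n(e⁻) = 1.452 mol.
n(Ag) = n(e⁻)/1 = 1.452 mol, so m = 1.452 × 107.87 = 156.6 g.
Volume = m/ρ = 156.6 / 10.49 = 14.93 cm³.
Thickness = V/A = 14.93 / 551 = 0.0271 cm = 271 μm.

271 μm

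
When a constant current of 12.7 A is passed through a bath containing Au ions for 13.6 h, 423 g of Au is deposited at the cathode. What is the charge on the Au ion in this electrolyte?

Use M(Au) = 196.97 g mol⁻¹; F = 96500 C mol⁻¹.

Q = I·t = 12.70 A × 48960 s = 621800 C, so n(e⁻) = 621800/96500 = 6.443 mol.
n(Au) deposited = 423 / 196.97 = 2.148 mol.
Electrons per atom = n(e⁻)/n(Au) = 6.443 / 2.148 = 3.00 ≈ 3, so the ion is Au³⁺.

+3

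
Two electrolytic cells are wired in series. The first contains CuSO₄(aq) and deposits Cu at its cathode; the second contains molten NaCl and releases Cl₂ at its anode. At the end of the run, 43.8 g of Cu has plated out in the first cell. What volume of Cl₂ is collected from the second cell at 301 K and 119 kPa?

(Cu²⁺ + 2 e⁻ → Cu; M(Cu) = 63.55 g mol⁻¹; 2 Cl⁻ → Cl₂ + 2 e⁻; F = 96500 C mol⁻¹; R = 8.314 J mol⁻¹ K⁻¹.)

14.5 L

n(Cu) = 43.8 / 63.55 = 0.6892 mol, so n(e⁻) = 2 × 0.6892 = 1.378 mol.
The cells are in series, so the same 1.378 mol of electrons passes through the second cell.
2 Cl⁻ → Cl₂ + 2 e⁻ — 2 mol e⁻ per mol Cl₂, so n(Cl₂) = 1.378/2 = 0.6892 mol.
V = nRT/P = (0.6892 × 8.314 × 301) / (119 × 10³) = 0.0145 m³ = 14.5 L.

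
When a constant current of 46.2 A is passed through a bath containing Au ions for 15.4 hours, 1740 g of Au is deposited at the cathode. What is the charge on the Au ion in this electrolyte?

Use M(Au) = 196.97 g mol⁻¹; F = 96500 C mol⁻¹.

Q = I·t = 46.20 A × 55440 s = 2561000 C, so n(e⁻) = 2561000/96500 = 26.54 mol.
n(Au) deposited = 1740 / 196.97 = 8.834 mol.
Electrons per atom = n(e⁻)/n(Au) = 26.54 / 8.834 = 3.00 ≈ 3, so the ion is Au³⁺.

+3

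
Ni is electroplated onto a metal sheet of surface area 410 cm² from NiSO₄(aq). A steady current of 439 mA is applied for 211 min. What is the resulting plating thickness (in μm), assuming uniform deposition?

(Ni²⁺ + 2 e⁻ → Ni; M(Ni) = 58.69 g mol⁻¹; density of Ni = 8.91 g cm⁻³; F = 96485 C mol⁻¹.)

Q = I·t = 0.4390 × 12660 = 5558 C; n(e⁻) = 0.05760 mol.
n(Ni) = n(e⁻)/2 = 0.02880 mol, so m = 0.02880 × 58.69 = 1.690 g.
Volume = m/ρ = 1.690 / 8.91 = 0.1897 cm³.
Thickness = V/A = 0.1897 / 410 = 4.63 × 10⁻⁴ cm = 4.63 μm.

4.63 μm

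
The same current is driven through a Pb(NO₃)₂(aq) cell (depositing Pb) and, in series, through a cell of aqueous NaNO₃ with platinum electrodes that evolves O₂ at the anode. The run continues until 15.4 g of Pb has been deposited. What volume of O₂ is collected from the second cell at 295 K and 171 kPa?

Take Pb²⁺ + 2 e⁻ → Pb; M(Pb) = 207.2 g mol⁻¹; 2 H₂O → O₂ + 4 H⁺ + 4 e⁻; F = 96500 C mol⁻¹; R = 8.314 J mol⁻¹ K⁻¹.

0.533 L

n(Pb) = 15.4 / 207.2 = 0.07432 mol, so n(e⁻) = 2 × 0.07432 = 0.1486 mol.
The cells are in series, so the same 0.1486 mol of electrons passes through the second cell.
2 H₂O → O₂ + 4 H⁺ + 4 e⁻ — 4 mol e⁻ per mol O₂, so n(O₂) = 0.1486/4 = 0.03716 mol.
V = nRT/P = (0.03716 × 8.314 × 295) / (171 × 10³) = 5.33 × 10⁻⁴ m³ = 0.533 L.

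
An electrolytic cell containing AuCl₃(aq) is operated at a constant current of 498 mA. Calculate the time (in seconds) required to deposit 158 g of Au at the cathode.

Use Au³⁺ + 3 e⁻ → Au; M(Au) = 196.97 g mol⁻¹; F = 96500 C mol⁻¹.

4.66 × 10⁵ s

n(Au) = m/M = 158 / 196.97 = 0.8022 mol.
Each Au atom requires 3 electrons, so n(e⁻) = 3 × 0.8022 = 2.406 mol.
Q = n(e⁻)·F = 2.406 × 96500 = 232200 C.
t = Q/I = 232200 / 0.4980 A = 466300 s.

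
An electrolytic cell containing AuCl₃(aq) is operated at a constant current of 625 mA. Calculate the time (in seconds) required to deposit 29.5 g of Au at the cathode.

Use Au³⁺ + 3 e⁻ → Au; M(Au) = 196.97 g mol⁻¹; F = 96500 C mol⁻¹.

n(Au) = m/M = 29.5 / 196.97 = 0.1498 mol.
Each Au atom requires 3 electrons, so n(e⁻) = 3 × 0.1498 = 0.4493 mol.
Q = n(e⁻)·F = 0.4493 × 96500 = 43360 C.
t = Q/I = 43360 / 0.6250 A = 69370 s.

69400 s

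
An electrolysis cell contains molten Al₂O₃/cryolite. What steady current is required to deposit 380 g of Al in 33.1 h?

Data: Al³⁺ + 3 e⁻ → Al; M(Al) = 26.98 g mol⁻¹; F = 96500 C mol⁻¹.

n(Al) = 380 / 26.98 = 14.08 mol.
n(e⁻) = 3 × 14.08 = 42.25 mol.
Q = n(e⁻)·F = 42.25 × 96500 = 4077000 C.
I = Q/t = 4077000 / 119160 s = 34.2 A.

34.2 A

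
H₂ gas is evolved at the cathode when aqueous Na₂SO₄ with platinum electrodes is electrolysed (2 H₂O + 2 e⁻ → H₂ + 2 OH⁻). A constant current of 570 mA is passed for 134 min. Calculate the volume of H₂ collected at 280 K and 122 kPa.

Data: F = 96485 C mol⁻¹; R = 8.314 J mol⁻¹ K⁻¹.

Q = I·t = 0.5700 A × 8040.0 s = 4583 C.
n(e⁻) = Q/F = 4583 / 96485 = 0.04750 mol.
2 electrons are transferred per H₂ molecule, so n(H₂) = 0.04750 / 2 = 0.02375 mol.
V = nRT/P = (0.02375 × 8.314 × 280) / (122 × 10³ Pa) = 4.53 × 10⁻⁴ m³ = 0.453 L.

0.453 L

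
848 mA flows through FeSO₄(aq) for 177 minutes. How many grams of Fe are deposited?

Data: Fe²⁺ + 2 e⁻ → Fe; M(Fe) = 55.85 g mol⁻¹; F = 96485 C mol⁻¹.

2.61 g

Q = I·t = 0.8480 A × 10620 s = 9006 C.
n(e⁻) = Q/F = 9006 / 96485 = 0.09334 mol.
Fe²⁺ + 2 e⁻ → Fe, so n(Fe) = n(e⁻)/2 = 0.04667 mol.
m = n·M = 0.04667 × 55.85 = 2.61 g.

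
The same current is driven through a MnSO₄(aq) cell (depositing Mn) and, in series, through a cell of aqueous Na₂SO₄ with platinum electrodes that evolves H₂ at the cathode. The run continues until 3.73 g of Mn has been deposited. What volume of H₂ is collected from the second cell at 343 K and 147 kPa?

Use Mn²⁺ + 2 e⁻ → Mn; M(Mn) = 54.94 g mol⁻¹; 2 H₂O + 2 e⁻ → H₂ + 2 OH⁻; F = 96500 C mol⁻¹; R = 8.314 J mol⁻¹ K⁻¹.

n(Mn) = 3.73 / 54.94 = 0.06789 mol, so n(e⁻) = 2 × 0.06789 = 0.1358 mol.
The cells are in series, so the same 0.1358 mol of electrons passes through the second cell.
2 H₂O + 2 e⁻ → H₂ + 2 OH⁻ — 2 mol e⁻ per mol H₂, so n(H₂) = 0.1358/2 = 0.06789 mol.
V = nRT/P = (0.06789 × 8.314 × 343) / (147 × 10³) = 0.00132 m³ = 1.32 L.

1.32 L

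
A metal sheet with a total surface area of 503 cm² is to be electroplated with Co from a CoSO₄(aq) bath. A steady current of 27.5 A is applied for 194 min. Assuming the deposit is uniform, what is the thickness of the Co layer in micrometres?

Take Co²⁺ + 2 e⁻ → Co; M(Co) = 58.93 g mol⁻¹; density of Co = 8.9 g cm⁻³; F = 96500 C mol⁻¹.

Q = I·t = 27.50 × 11640 = 320100 C; n(e⁻) = 3.317 mol.
n(Co) = n(e⁻)/2 = 1.659 mol, so m = 1.659 × 58.93 = 97.74 g.
Volume = m/ρ = 97.74 / 8.9 = 10.98 cm³.
Thickness = V/A = 10.98 / 503 = 0.0218 cm = 218 μm.

218 μm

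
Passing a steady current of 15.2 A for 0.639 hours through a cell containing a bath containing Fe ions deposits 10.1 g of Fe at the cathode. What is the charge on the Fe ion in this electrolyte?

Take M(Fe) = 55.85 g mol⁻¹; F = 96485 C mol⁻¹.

+2

Q = I·t = 15.20 A × 2300.4 s = 34970 C, so n(e⁻) = 34970/96485 = 0.3624 mol.
n(Fe) deposited = 10.1 / 55.85 = 0.1808 mol.
Electrons per atom = n(e⁻)/n(Fe) = 0.3624 / 0.1808 = 2.00 ≈ 2, so the ion is Fe²⁺.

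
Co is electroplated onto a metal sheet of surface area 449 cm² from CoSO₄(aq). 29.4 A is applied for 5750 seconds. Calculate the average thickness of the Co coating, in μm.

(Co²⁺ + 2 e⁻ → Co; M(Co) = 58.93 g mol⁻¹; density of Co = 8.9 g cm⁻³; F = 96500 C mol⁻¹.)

Q = I·t = 29.40 × 5750.0 = 169000 C; n(e⁻) = 1.752 mol.
n(Co) = n(e⁻)/2 = 0.8759 mol, so m = 0.8759 × 58.93 = 51.62 g.
Volume = m/ρ = 51.62 / 8.9 = 5.800 cm³.
Thickness = V/A = 5.800 / 449 = 0.0129 cm = 129 μm.

129 μm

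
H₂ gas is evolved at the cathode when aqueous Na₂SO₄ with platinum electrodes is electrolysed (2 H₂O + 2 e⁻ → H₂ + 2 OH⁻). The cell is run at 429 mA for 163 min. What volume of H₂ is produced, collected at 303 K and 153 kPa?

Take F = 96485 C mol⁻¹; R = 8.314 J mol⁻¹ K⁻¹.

0.358 L

Q = I·t = 0.4290 A × 9780.0 s = 4196 C.
n(e⁻) = Q/F = 4196 / 96485 = 0.04348 mol.
2 electrons are transferred per H₂ molecule, so n(H₂) = 0.04348 / 2 = 0.02174 mol.
V = nRT/P = (0.02174 × 8.314 × 303) / (153 × 10³ Pa) = 3.58 × 10⁻⁴ m³ = 0.358 L.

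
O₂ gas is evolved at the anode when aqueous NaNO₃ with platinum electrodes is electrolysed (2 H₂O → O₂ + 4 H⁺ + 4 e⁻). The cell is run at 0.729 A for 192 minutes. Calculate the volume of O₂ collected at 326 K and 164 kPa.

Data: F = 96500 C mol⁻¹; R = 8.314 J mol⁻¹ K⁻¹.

0.360 L

Q = I·t = 0.7290 A × 11520 s = 8398 C.
n(e⁻) = Q/F = 8398 / 96500 = 0.08703 mol.
4 electrons are transferred per O₂ molecule, so n(O₂) = 0.08703 / 4 = 0.02176 mol.
V = nRT/P = (0.02176 × 8.314 × 326) / (164 × 10³ Pa) = 3.60 × 10⁻⁴ m³ = 0.360 L.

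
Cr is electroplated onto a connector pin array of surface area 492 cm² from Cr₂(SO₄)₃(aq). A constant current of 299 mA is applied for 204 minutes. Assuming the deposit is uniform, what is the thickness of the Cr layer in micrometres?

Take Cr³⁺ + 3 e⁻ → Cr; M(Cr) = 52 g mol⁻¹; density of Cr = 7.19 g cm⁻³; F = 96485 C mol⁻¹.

Q = I·t = 0.2990 × 12240 = 3660 C; n(e⁻) = 0.03793 mol.
n(Cr) = n(e⁻)/3 = 0.01264 mol, so m = 0.01264 × 52 = 0.6575 g.
Volume = m/ρ = 0.6575 / 7.19 = 0.09144 cm³.
Thickness = V/A = 0.09144 / 492 = 1.86 × 10⁻⁴ cm = 1.86 μm.

1.86 μm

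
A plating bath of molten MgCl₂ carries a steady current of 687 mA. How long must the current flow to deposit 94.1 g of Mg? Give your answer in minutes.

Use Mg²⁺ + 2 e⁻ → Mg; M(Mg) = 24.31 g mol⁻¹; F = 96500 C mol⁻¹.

18100 min

n(Mg) = m/M = 94.1 / 24.31 = 3.871 mol.
Each Mg atom requires 2 electrons, so n(e⁻) = 2 × 3.871 = 7.742 mol.
Q = n(e⁻)·F = 7.742 × 96500 = 747100 C.
t = Q/I = 747100 / 0.6870 A = 1087000 s = 18100 min.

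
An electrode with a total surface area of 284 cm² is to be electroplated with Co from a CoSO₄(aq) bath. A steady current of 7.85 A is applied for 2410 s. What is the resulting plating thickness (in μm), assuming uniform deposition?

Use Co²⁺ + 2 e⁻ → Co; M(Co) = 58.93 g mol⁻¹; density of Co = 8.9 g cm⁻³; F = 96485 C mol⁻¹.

Q = I·t = 7.850 × 2410.0 = 18920 C; n(e⁻) = 0.1961 mol.
n(Co) = n(e⁻)/2 = 0.09804 mol, so m = 0.09804 × 58.93 = 5.777 g.
Volume = m/ρ = 5.777 / 8.9 = 0.6491 cm³.
Thickness = V/A = 0.6491 / 284 = 0.00229 cm = 22.9 μm.

22.9 μm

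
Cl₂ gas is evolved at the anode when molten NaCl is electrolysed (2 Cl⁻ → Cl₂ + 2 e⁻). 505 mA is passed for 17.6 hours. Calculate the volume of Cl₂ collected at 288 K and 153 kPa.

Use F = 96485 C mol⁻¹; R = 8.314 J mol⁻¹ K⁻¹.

2.59 L

Q = I·t = 0.5050 A × 63360 s = 32000 C.
n(e⁻) = Q/F = 32000 / 96485 = 0.3316 mol.
2 electrons are transferred per Cl₂ molecule, so n(Cl₂) = 0.3316 / 2 = 0.1658 mol.
V = nRT/P = (0.1658 × 8.314 × 288) / (153 × 10³ Pa) = 0.00259 m³ = 2.59 L.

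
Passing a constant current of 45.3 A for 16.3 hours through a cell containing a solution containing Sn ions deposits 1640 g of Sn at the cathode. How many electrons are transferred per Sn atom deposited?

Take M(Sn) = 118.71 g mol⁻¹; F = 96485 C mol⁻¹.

Q = I·t = 45.30 A × 58680 s = 2658000 C, so n(e⁻) = 2658000/96485 = 27.55 mol.
n(Sn) deposited = 1640 / 118.71 = 13.82 mol.
Electrons per atom = n(e⁻)/n(Sn) = 27.55 / 13.82 = 1.99 ≈ 2, so the ion is Sn²⁺.

2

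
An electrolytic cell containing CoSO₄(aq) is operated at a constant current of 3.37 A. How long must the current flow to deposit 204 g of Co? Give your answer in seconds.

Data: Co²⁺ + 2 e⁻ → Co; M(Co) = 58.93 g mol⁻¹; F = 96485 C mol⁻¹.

n(Co) = m/M = 204 / 58.93 = 3.462 mol.
Each Co atom requires 2 electrons, so n(e⁻) = 2 × 3.462 = 6.923 mol.
Q = n(e⁻)·F = 6.923 × 96485 = 668000 C.
t = Q/I = 668000 / 3.370 A = 198200 s.

1.98 × 10⁵ s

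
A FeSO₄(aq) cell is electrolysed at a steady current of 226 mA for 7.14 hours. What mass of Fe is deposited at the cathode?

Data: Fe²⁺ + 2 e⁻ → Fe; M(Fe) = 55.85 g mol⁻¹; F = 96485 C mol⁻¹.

1.68 g

Q = I·t = 0.2260 A × 25704 s = 5809 C.
n(e⁻) = Q/F = 5809 / 96485 = 0.06021 mol.
Fe²⁺ + 2 e⁻ → Fe, so n(Fe) = n(e⁻)/2 = 0.03010 mol.
m = n·M = 0.03010 × 55.85 = 1.68 g.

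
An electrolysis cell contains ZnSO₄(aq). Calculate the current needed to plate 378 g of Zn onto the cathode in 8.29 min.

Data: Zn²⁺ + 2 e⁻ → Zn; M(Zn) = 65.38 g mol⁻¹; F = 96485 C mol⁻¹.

n(Zn) = 378 / 65.38 = 5.782 mol.
n(e⁻) = 2 × 5.782 = 11.56 mol.
Q = n(e⁻)·F = 11.56 × 96485 = 1116000 C.
I = Q/t = 1116000 / 497.40 s = 2240 A.

2240 A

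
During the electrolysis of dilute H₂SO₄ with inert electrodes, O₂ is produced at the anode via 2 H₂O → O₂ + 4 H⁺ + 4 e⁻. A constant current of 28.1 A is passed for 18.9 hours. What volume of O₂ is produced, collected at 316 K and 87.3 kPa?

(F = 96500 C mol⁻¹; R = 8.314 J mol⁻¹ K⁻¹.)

Q = I·t = 28.10 A × 68040 s = 1912000 C.
n(e⁻) = Q/F = 1912000 / 96500 = 19.81 mol.
4 electrons are transferred per O₂ molecule, so n(O₂) = 19.81 / 4 = 4.953 mol.
V = nRT/P = (4.953 × 8.314 × 316) / (87.3 × 10³ Pa) = 0.149 m³ = 149 L.

149 L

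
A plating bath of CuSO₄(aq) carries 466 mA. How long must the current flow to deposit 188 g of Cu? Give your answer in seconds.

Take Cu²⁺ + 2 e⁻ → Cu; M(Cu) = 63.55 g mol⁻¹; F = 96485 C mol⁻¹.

n(Cu) = m/M = 188 / 63.55 = 2.958 mol.
Each Cu atom requires 2 electrons, so n(e⁻) = 2 × 2.958 = 5.917 mol.
Q = n(e⁻)·F = 5.917 × 96485 = 570900 C.
t = Q/I = 570900 / 0.4660 A = 1225000 s.

1.23 × 10⁶ s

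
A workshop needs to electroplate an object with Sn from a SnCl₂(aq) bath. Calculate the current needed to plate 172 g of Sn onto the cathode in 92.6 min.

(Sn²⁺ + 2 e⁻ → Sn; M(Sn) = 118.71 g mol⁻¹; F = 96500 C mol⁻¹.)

50.3 A

n(Sn) = 172 / 118.71 = 1.449 mol.
n(e⁻) = 2 × 1.449 = 2.898 mol.
Q = n(e⁻)·F = 2.898 × 96500 = 279600 C.
I = Q/t = 279600 / 5556.0 s = 50.3 A.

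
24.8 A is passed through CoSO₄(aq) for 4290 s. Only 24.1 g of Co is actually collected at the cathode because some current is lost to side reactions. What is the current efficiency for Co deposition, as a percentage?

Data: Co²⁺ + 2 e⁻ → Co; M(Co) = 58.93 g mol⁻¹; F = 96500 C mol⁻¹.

Q = I·t = 24.80 × 4290.0 = 106400 C; n(e⁻) = 106400/96500 = 1.103 mol.
Theoretical n(Co) = n(e⁻)/2 = 0.5513 mol, i.e. m_theo = 0.5513 × 58.93 = 32.49 g.
Efficiency = m_actual / m_theo = 24.1 / 32.49 = 74.2 %.

74.2 %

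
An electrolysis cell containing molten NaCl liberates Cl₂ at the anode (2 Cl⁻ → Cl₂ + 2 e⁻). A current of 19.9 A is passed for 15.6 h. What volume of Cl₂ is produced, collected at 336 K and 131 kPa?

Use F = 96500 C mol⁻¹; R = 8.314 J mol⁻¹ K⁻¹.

Q = I·t = 19.90 A × 56160 s = 1118000 C.
n(e⁻) = Q/F = 1118000 / 96500 = 11.58 mol.
2 electrons are transferred per Cl₂ molecule, so n(Cl₂) = 11.58 / 2 = 5.791 mol.
V = nRT/P = (5.791 × 8.314 × 336) / (131 × 10³ Pa) = 0.123 m³ = 123 L.

123 L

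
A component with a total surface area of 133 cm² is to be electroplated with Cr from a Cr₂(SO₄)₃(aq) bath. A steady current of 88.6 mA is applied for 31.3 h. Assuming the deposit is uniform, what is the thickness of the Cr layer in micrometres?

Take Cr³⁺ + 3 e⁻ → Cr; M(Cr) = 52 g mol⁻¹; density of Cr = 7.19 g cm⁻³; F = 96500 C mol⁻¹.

18.8 μm

Q = I·t = 0.08860 × 112680 = 9983 C; n(e⁻) = 0.1035 mol.
n(Cr) = n(e⁻)/3 = 0.03449 mol, so m = 0.03449 × 52 = 1.793 g.
Volume = m/ρ = 1.793 / 7.19 = 0.2494 cm³.
Thickness = V/A = 0.2494 / 133 = 0.00188 cm = 18.8 μm.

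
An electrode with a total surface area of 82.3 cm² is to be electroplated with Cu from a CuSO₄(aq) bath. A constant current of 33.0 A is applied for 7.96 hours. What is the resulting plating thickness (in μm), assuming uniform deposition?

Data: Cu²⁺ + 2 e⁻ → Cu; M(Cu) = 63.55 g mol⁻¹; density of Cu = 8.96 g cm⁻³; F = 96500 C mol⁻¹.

4220 μm

Q = I·t = 33.00 × 28656 = 945600 C; n(e⁻) = 9.799 mol.
n(Cu) = n(e⁻)/2 = 4.900 mol, so m = 4.900 × 63.55 = 311.4 g.
Volume = m/ρ = 311.4 / 8.96 = 34.75 cm³.
Thickness = V/A = 34.75 / 82.3 = 0.422 cm = 4220 μm.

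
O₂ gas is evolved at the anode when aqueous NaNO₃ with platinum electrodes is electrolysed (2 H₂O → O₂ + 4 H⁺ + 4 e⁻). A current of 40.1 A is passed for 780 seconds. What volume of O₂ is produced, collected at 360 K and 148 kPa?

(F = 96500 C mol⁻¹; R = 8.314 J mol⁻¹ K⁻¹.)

1.64 L

Q = I·t = 40.10 A × 780.00 s = 31280 C.
n(e⁻) = Q/F = 31280 / 96500 = 0.3241 mol.
4 electrons are transferred per O₂ molecule, so n(O₂) = 0.3241 / 4 = 0.08103 mol.
V = nRT/P = (0.08103 × 8.314 × 360) / (148 × 10³ Pa) = 0.00164 m³ = 1.64 L.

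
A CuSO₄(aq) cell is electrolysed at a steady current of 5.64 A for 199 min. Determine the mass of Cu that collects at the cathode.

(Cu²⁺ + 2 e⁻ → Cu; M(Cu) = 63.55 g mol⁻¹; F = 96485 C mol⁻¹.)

22.2 g

Q = I·t = 5.640 A × 11940 s = 67340 C.
n(e⁻) = Q/F = 67340 / 96485 = 0.6979 mol.
Cu²⁺ + 2 e⁻ → Cu, so n(Cu) = n(e⁻)/2 = 0.3490 mol.
m = n·M = 0.3490 × 63.55 = 22.2 g.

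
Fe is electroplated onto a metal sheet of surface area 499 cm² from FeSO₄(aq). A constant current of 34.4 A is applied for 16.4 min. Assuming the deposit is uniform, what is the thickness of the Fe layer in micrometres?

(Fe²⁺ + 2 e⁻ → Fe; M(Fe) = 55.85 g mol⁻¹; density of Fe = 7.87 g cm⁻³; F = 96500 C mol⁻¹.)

24.9 μm

Q = I·t = 34.40 × 984.00 = 33850 C; n(e⁻) = 0.3508 mol.
n(Fe) = n(e⁻)/2 = 0.1754 mol, so m = 0.1754 × 55.85 = 9.795 g.
Volume = m/ρ = 9.795 / 7.87 = 1.245 cm³.
Thickness = V/A = 1.245 / 499 = 0.00249 cm = 24.9 μm.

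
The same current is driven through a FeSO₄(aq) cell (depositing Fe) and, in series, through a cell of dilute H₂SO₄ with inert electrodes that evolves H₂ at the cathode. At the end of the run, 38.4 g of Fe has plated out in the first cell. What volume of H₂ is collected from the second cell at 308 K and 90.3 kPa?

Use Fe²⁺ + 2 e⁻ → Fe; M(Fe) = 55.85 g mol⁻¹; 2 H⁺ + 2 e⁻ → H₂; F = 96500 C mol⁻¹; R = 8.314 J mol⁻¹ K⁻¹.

19.5 L

n(Fe) = 38.4 / 55.85 = 0.6876 mol, so n(e⁻) = 2 × 0.6876 = 1.375 mol.
The cells are in series, so the same 1.375 mol of electrons passes through the second cell.
2 H⁺ + 2 e⁻ → H₂ — 2 mol e⁻ per mol H₂, so n(H₂) = 1.375/2 = 0.6876 mol.
V = nRT/P = (0.6876 × 8.314 × 308) / (90.3 × 10³) = 0.0195 m³ = 19.5 L.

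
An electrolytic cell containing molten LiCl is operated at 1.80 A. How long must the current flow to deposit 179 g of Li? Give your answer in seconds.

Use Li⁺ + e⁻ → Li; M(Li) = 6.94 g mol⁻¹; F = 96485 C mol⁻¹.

n(Li) = m/M = 179 / 6.94 = 25.79 mol.
Each Li atom requires 1 electron, so n(e⁻) = 1 × 25.79 = 25.79 mol.
Q = n(e⁻)·F = 25.79 × 96485 = 2489000 C.
t = Q/I = 2489000 / 1.800 A = 1383000 s.

1.38 × 10⁶ s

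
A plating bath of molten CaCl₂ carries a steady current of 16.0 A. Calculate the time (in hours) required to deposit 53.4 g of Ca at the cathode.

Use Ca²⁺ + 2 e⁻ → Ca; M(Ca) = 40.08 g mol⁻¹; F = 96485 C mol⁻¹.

4.46 h

n(Ca) = m/M = 53.4 / 40.08 = 1.332 mol.
Each Ca atom requires 2 electrons, so n(e⁻) = 2 × 1.332 = 2.665 mol.
Q = n(e⁻)·F = 2.665 × 96485 = 257100 C.
t = Q/I = 257100 / 16.00 A = 16070 s = 4.46 h.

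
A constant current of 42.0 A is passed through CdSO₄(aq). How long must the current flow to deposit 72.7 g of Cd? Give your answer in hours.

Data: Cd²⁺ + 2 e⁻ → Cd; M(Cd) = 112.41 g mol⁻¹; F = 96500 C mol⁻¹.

0.826 h

n(Cd) = m/M = 72.7 / 112.41 = 0.6467 mol.
Each Cd atom requires 2 electrons, so n(e⁻) = 2 × 0.6467 = 1.293 mol.
Q = n(e⁻)·F = 1.293 × 96500 = 124800 C.
t = Q/I = 124800 / 42.00 A = 2972 s = 0.826 h.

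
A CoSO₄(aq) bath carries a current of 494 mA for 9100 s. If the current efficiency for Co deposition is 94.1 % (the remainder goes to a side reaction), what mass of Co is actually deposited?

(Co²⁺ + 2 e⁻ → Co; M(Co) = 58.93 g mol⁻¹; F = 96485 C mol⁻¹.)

Q = I·t = 0.4940 × 9100.0 = 4495 C.
n(e⁻) = 4495/96485 = 0.04659 mol; theoretically n(Co) = 0.04659/2 = 0.02330 mol, m_theo = 1.373 g.
At 94.1 % efficiency, m_actual = 0.941 × 1.373 = 1.29 g.

1.29 g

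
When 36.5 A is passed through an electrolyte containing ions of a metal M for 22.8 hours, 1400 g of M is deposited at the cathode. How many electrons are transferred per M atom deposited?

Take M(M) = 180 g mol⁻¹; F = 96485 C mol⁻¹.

Q = I·t = 36.50 A × 82080 s = 2996000 C, so n(e⁻) = 2996000/96485 = 31.05 mol.
n(M) deposited = 1400 / 180 = 7.778 mol.
Electrons per atom = n(e⁻)/n(M) = 31.05 / 7.778 = 3.99 ≈ 4, so the ion is M⁴⁺.

4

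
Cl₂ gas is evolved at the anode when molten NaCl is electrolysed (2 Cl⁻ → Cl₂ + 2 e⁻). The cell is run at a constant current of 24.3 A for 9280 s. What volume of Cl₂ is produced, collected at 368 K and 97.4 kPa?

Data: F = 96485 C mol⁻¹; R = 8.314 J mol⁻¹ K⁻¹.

Q = I·t = 24.30 A × 9280.0 s = 225500 C.
n(e⁻) = Q/F = 225500 / 96485 = 2.337 mol.
2 electrons are transferred per Cl₂ molecule, so n(Cl₂) = 2.337 / 2 = 1.169 mol.
V = nRT/P = (1.169 × 8.314 × 368) / (97.4 × 10³ Pa) = 0.0367 m³ = 36.7 L.

36.7 L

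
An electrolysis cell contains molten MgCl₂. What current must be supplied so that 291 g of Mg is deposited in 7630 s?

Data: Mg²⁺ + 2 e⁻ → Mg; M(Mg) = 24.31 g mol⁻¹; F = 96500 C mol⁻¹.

303 A

n(Mg) = 291 / 24.31 = 11.97 mol.
n(e⁻) = 2 × 11.97 = 23.94 mol.
Q = n(e⁻)·F = 23.94 × 96500 = 2310000 C.
I = Q/t = 2310000 / 7630.0 s = 303 A.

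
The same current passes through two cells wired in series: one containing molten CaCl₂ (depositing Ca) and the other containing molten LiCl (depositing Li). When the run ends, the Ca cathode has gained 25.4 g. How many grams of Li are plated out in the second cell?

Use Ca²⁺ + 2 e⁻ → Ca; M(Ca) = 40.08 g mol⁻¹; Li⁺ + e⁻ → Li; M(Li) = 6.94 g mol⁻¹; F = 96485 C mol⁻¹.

n(Ca) = 25.4 / 40.08 = 0.6337 mol.
Since Ca²⁺ + 2 e⁻ → Ca, n(e⁻) passed = 2 × 0.6337 = 1.267 mol.
Cells in series carry the same charge, so the same 1.267 mol of electrons passes through cell 2.
Li⁺ + e⁻ → Li, so n(Li) = 1.267 / 1 = 1.267 mol.
m(Li) = 1.267 × 6.94 = 8.80 g.

8.80 g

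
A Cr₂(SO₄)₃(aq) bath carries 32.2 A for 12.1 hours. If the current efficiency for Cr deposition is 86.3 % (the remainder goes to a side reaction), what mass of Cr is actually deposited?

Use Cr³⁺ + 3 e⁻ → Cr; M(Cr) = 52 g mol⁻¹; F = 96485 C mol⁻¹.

Q = I·t = 32.20 × 43560 = 1403000 C.
n(e⁻) = 1403000/96485 = 14.54 mol; theoretically n(Cr) = 14.54/3 = 4.846 mol, m_theo = 252.0 g.
At 86.3 % efficiency, m_actual = 0.863 × 252.0 = 217 g.

217 g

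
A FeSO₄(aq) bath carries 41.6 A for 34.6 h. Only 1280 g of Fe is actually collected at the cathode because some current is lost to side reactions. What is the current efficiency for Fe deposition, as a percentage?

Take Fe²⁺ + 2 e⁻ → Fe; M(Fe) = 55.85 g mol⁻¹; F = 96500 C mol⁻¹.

85.4 %

Q = I·t = 41.60 × 124560 = 5182000 C; n(e⁻) = 5182000/96500 = 53.70 mol.
Theoretical n(Fe) = n(e⁻)/2 = 26.85 mol, i.e. m_theo = 26.85 × 55.85 = 1499 g.
Efficiency = m_actual / m_theo = 1280 / 1499 = 85.4 %.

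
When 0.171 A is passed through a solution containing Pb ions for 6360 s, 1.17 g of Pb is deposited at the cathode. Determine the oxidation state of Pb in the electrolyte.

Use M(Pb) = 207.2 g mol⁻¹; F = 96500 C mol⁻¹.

+2

Q = I·t = 0.1710 A × 6360.0 s = 1088 C, so n(e⁻) = 1088/96500 = 0.01127 mol.
n(Pb) deposited = 1.17 / 207.2 = 0.005647 mol.
Electrons per atom = n(e⁻)/n(Pb) = 0.01127 / 0.005647 = 2.00 ≈ 2, so the ion is Pb²⁺.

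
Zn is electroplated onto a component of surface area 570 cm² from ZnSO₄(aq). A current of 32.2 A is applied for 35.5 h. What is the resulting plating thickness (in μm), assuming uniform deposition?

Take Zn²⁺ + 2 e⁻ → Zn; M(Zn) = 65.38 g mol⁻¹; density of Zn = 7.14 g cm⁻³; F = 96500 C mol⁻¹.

Q = I·t = 32.20 × 127800 = 4115000 C; n(e⁻) = 42.64 mol.
n(Zn) = n(e⁻)/2 = 21.32 mol, so m = 21.32 × 65.38 = 1394 g.
Volume = m/ρ = 1394 / 7.14 = 195.2 cm³.
Thickness = V/A = 195.2 / 570 = 0.343 cm = 3430 μm.

3430 μm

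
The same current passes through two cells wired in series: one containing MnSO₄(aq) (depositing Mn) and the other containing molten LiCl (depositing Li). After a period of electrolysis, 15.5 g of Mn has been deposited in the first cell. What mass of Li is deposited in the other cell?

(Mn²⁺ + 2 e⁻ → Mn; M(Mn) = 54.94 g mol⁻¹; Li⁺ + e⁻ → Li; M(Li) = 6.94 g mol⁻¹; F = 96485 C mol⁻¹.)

n(Mn) = 15.5 / 54.94 = 0.2821 mol.
Since Mn²⁺ + 2 e⁻ → Mn, n(e⁻) passed = 2 × 0.2821 = 0.5643 mol.
Cells in series carry the same charge, so the same 0.5643 mol of electrons passes through cell 2.
Li⁺ + e⁻ → Li, so n(Li) = 0.5643 / 1 = 0.5643 mol.
m(Li) = 0.5643 × 6.94 = 3.92 g.

3.92 g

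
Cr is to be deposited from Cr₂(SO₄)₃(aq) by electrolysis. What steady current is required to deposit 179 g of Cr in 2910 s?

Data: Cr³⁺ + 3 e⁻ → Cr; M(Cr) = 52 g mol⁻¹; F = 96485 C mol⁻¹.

n(Cr) = 179 / 52 = 3.442 mol.
n(e⁻) = 3 × 3.442 = 10.33 mol.
Q = n(e⁻)·F = 10.33 × 96485 = 996400 C.
I = Q/t = 996400 / 2910.0 s = 342 A.

342 A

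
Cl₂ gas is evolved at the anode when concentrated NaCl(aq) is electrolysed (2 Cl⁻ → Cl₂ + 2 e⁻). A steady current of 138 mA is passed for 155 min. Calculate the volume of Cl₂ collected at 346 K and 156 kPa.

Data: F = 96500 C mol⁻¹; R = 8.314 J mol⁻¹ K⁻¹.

Q = I·t = 0.1380 A × 9300.0 s = 1283 C.
n(e⁻) = Q/F = 1283 / 96500 = 0.01330 mol.
2 electrons are transferred per Cl₂ molecule, so n(Cl₂) = 0.01330 / 2 = 0.006650 mol.
V = nRT/P = (0.006650 × 8.314 × 346) / (156 × 10³ Pa) = 1.23 × 10⁻⁴ m³ = 0.123 L.

0.123 L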